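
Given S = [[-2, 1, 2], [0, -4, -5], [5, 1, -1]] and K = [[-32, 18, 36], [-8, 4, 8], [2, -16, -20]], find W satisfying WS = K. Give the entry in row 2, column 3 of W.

Since S sits to the right of W, W = KS⁻¹.
S has determinant -3; S⁻¹ = [[-3, -1, -1], [25/3, 8/3, 10/3], [-20/3, -7/3, -8/3]].
W = KS⁻¹ = [[-32, 18, 36], [-8, 4, 8], [2, -16, -20]] · [[-3, -1, -1], [25/3, 8/3, 10/3], [-20/3, -7/3, -8/3]] = [[6, -4, -4], [4, 0, 0], [-6, 2, -2]].

0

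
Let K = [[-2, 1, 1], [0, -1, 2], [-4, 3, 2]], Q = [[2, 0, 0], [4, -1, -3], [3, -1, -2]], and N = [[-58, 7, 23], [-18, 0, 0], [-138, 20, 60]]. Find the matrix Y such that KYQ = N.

Y = [[4, 3, -4], [-1, -2, -4], [-5, -1, -2]]

Y = K⁻¹NQ⁻¹ (apply K⁻¹ on the left and Q⁻¹ on the right).
det K = 4; the adjugate gives K⁻¹ = [[-2, 1/4, 3/4], [-2, 0, 1], [-1, 1/2, 1/2]].
Q has determinant -2; Q⁻¹ = [[1/2, 0, 0], [1/2, 2, -3], [1/2, -1, 1]].
K⁻¹N = [[8, 1, -1], [-22, 6, 14], [-20, 3, 7]].
Y = (K⁻¹N)Q⁻¹ = [[4, 3, -4], [-1, -2, -4], [-5, -1, -2]].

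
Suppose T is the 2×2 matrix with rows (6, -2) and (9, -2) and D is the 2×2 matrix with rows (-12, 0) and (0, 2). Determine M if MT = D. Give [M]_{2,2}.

Since T sits to the right of M, M = DT⁻¹.
T has determinant 6; T⁻¹ = [[-1/3, 1/3], [-3/2, 1]].
M = DT⁻¹ = [[-12, 0], [0, 2]] · [[-1/3, 1/3], [-3/2, 1]] = [[4, -4], [-3, 2]].

2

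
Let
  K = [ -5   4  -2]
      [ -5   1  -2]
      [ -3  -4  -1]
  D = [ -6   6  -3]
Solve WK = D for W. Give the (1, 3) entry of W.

K is on the right of W, so right-multiply by K⁻¹: W = DK⁻¹.
K has determinant 3; K⁻¹ = [[-3, 4, -2], [1/3, -1/3, 0], [23/3, -32/3, 5]].
W = DK⁻¹ = [[-6, 6, -3]] · [[-3, 4, -2], [1/3, -1/3, 0], [23/3, -32/3, 5]] = [[-3, 6, -3]].

-3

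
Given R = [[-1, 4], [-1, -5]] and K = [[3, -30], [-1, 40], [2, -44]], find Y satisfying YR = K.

Right-multiplying both sides by R⁻¹ gives Y = KR⁻¹.
det R = 9; the adjugate gives R⁻¹ = [[-5/9, -4/9], [1/9, -1/9]].
Y = KR⁻¹ = [[3, -30], [-1, 40], [2, -44]] · [[-5/9, -4/9], [1/9, -1/9]] = [[-5, 2], [5, -4], [-6, 4]].

Y = [[-5, 2], [5, -4], [-6, 4]]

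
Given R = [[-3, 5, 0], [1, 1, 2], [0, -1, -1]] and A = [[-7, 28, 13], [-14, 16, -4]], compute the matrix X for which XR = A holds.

X = [[4, 5, -3], [3, -5, -6]]

R is on the right of X, so right-multiply by R⁻¹: X = AR⁻¹.
det R = 2, so R⁻¹ = [[1/2, 5/2, 5], [1/2, 3/2, 3], [-1/2, -3/2, -4]].
X = AR⁻¹ = [[-7, 28, 13], [-14, 16, -4]] · [[1/2, 5/2, 5], [1/2, 3/2, 3], [-1/2, -3/2, -4]] = [[4, 5, -3], [3, -5, -6]].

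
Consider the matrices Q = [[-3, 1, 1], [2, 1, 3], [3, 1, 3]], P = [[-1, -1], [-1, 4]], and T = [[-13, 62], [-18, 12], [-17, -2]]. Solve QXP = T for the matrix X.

Isolating X: multiply by Q⁻¹ from the left and P⁻¹ from the right, so X = Q⁻¹TP⁻¹.
Q has determinant 2; Q⁻¹ = [[0, -1, 1], [3/2, -6, 11/2], [-1/2, 3, -5/2]].
det P = -5; the adjugate gives P⁻¹ = [[-4/5, -1/5], [-1/5, 1/5]].
Q⁻¹T = [[1, -14], [-5, 10], [-5, 10]].
X = (Q⁻¹T)P⁻¹ = [[2, -3], [2, 3], [2, 3]].

X = [[2, -3], [2, 3], [2, 3]]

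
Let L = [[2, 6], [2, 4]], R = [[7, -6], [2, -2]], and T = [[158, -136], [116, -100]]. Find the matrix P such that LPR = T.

Left-multiply by L⁻¹ and right-multiply by R⁻¹: P = L⁻¹TR⁻¹.
det L = -4; the adjugate gives L⁻¹ = [[-1, 3/2], [1/2, -1/2]].
det R = -2, so R⁻¹ = [[1, -3], [1, -7/2]].
L⁻¹T = [[16, -14], [21, -18]].
P = (L⁻¹T)R⁻¹ = [[2, 1], [3, 0]].

P = [[2, 1], [3, 0]]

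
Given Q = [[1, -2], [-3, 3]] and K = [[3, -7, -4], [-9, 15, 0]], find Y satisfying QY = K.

Since Q multiplies Y on the left, Y = Q⁻¹K.
det Q = -3; the adjugate gives Q⁻¹ = [[-1, -2/3], [-1, -1/3]].
Y = Q⁻¹K = [[-1, -2/3], [-1, -1/3]] · [[3, -7, -4], [-9, 15, 0]] = [[3, -3, 4], [0, 2, 4]].

Y = [[3, -3, 4], [0, 2, 4]]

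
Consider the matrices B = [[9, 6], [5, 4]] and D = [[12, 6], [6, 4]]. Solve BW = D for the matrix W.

W = [[2, 0], [-1, 1]]

B is on the left of W, so left-multiply by B⁻¹: W = B⁻¹D.
det B = 6, so B⁻¹ = [[2/3, -1], [-5/6, 3/2]].
W = B⁻¹D = [[2/3, -1], [-5/6, 3/2]] · [[12, 6], [6, 4]] = [[2, 0], [-1, 1]].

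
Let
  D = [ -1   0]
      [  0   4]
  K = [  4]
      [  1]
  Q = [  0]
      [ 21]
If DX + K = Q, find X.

X = [[4], [5]]

DX = Q − K = [[-4], [20]].
Left-multiplying both sides by D⁻¹ gives X = D⁻¹(Q − K).
D has determinant -4; D⁻¹ = [[-1, 0], [0, 1/4]].
X = D⁻¹(Q − K) = [[4], [5]].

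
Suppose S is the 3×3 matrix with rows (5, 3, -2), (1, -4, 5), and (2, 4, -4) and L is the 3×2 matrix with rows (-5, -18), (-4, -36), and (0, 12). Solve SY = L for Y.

Y = [[-2, -6], [3, 0], [2, -6]]

S is on the left of Y, so left-multiply by S⁻¹: Y = S⁻¹L.
det S = -2; the adjugate gives S⁻¹ = [[2, -2, -7/2], [-7, 8, 27/2], [-6, 7, 23/2]].
Y = S⁻¹L = [[2, -2, -7/2], [-7, 8, 27/2], [-6, 7, 23/2]] · [[-5, -18], [-4, -36], [0, 12]] = [[-2, -6], [3, 0], [2, -6]].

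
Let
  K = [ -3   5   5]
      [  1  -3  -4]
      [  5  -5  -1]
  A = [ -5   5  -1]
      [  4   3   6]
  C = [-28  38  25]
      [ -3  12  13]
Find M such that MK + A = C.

MK = C − A = [[-23, 33, 26], [-7, 9, 7]].
Right-multiplying both sides by K⁻¹ gives M = (C − A)K⁻¹.
det K = 6, so K⁻¹ = [[-17/6, -10/3, -5/6], [-19/6, -11/3, -7/6], [5/3, 5/3, 2/3]].
M = (C − A)K⁻¹ = [[4, -1, -2], [3, 2, 0]].

M = [[4, -1, -2], [3, 2, 0]]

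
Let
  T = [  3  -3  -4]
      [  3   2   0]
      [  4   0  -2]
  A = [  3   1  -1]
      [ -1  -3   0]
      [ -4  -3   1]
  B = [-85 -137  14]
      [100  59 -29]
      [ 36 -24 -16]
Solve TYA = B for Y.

Isolating Y: multiply by T⁻¹ from the left and A⁻¹ from the right, so Y = T⁻¹BA⁻¹.
det T = 2, so T⁻¹ = [[-2, -3, 4], [3, 5, -6], [-4, -6, 15/2]].
det A = 1, so A⁻¹ = [[-3, 2, -3], [1, -1, 1], [-9, 5, -8]].
T⁻¹B = [[14, 1, -5], [29, 28, -7], [10, 14, -2]].
Y = (T⁻¹B)A⁻¹ = [[4, 2, -1], [4, -5, -3], [2, -4, 0]].

Y = [[4, 2, -1], [4, -5, -3], [2, -4, 0]]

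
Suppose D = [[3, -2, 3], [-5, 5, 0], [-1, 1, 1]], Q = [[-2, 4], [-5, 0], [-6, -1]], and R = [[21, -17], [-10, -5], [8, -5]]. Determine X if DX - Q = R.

DX = R + Q = [[19, -13], [-15, -5], [2, -6]].
Since D multiplies X on the left, X = D⁻¹(R + Q).
det D = 5, so D⁻¹ = [[1, 1, -3], [1, 6/5, -3], [0, -1/5, 1]].
X = D⁻¹(R + Q) = [[-2, 0], [-5, -1], [5, -5]].

X = [[-2, 0], [-5, -1], [5, -5]]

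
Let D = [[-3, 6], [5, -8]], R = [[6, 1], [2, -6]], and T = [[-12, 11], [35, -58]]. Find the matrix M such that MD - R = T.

MD = T + R = [[-6, 12], [37, -64]].
Right-multiplying both sides by D⁻¹ gives M = (T + R)D⁻¹.
D has determinant -6; D⁻¹ = [[4/3, 1], [5/6, 1/2]].
M = (T + R)D⁻¹ = [[2, 0], [-4, 5]].

M = [[2, 0], [-4, 5]]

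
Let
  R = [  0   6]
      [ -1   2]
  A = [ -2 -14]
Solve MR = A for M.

Right-multiplying both sides by R⁻¹ gives M = AR⁻¹.
R has determinant 6; R⁻¹ = [[1/3, -1], [1/6, 0]].
M = AR⁻¹ = [[-2, -14]] · [[1/3, -1], [1/6, 0]] = [[-3, 2]].

M = [[-3, 2]]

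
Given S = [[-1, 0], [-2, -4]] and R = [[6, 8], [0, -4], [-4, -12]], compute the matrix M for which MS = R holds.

M = [[-2, -2], [-2, 1], [-2, 3]]

S is on the right of M, so right-multiply by S⁻¹: M = RS⁻¹.
det S = 4; the adjugate gives S⁻¹ = [[-1, 0], [1/2, -1/4]].
M = RS⁻¹ = [[6, 8], [0, -4], [-4, -12]] · [[-1, 0], [1/2, -1/4]] = [[-2, -2], [-2, 1], [-2, 3]].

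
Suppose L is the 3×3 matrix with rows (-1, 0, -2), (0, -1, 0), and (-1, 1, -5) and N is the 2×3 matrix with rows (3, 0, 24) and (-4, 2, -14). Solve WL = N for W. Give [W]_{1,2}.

-6

L is on the right of W, so right-multiply by L⁻¹: W = NL⁻¹.
L has determinant -3; L⁻¹ = [[-5/3, 2/3, 2/3], [0, -1, 0], [1/3, -1/3, -1/3]].
W = NL⁻¹ = [[3, 0, 24], [-4, 2, -14]] · [[-5/3, 2/3, 2/3], [0, -1, 0], [1/3, -1/3, -1/3]] = [[3, -6, -6], [2, 0, 2]].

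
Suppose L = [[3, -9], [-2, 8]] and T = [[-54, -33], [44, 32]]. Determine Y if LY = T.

Y = [[-6, 4], [4, 5]]

L is on the left of Y, so left-multiply by L⁻¹: Y = L⁻¹T.
det L = 6, so L⁻¹ = [[4/3, 3/2], [1/3, 1/2]].
Y = L⁻¹T = [[4/3, 3/2], [1/3, 1/2]] · [[-54, -33], [44, 32]] = [[-6, 4], [4, 5]].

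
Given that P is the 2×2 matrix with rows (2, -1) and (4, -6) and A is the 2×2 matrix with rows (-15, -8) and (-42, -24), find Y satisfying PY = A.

Since P multiplies Y on the left, Y = P⁻¹A.
P has determinant -8; P⁻¹ = [[3/4, -1/8], [1/2, -1/4]].
Y = P⁻¹A = [[3/4, -1/8], [1/2, -1/4]] · [[-15, -8], [-42, -24]] = [[-6, -3], [3, 2]].

Y = [[-6, -3], [3, 2]]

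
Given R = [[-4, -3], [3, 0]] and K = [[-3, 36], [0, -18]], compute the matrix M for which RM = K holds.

Left-multiplying both sides by R⁻¹ gives M = R⁻¹K.
det R = 9; the adjugate gives R⁻¹ = [[0, 1/3], [-1/3, -4/9]].
M = R⁻¹K = [[0, 1/3], [-1/3, -4/9]] · [[-3, 36], [0, -18]] = [[0, -6], [1, -4]].

M = [[0, -6], [1, -4]]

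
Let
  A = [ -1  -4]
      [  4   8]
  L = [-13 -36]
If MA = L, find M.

M = [[5, -2]]

Since A sits to the right of M, M = LA⁻¹.
det A = 8; the adjugate gives A⁻¹ = [[1, 1/2], [-1/2, -1/8]].
M = LA⁻¹ = [[-13, -36]] · [[1, 1/2], [-1/2, -1/8]] = [[5, -2]].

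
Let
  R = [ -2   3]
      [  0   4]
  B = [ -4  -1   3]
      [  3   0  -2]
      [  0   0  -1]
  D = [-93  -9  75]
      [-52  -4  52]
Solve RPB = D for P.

P = [[-3, 5, -1], [1, -3, -4]]

P = R⁻¹DB⁻¹ (apply R⁻¹ on the left and B⁻¹ on the right).
det R = -8, so R⁻¹ = [[-1/2, 3/8], [0, 1/4]].
det B = -3, so B⁻¹ = [[0, 1/3, -2/3], [-1, -4/3, -1/3], [0, 0, -1]].
R⁻¹D = [[27, 3, -18], [-13, -1, 13]].
P = (R⁻¹D)B⁻¹ = [[-3, 5, -1], [1, -3, -4]].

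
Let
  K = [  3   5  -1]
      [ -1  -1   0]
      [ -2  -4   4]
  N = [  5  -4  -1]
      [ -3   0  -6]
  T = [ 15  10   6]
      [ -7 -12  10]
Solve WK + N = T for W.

W = [[5, -1, 3], [0, -4, 4]]

WK = T − N = [[10, 14, 7], [-4, -12, 16]].
Since K sits to the right of W, W = (T − N)K⁻¹.
K has determinant 6; K⁻¹ = [[-2/3, -8/3, -1/6], [2/3, 5/3, 1/6], [1/3, 1/3, 1/3]].
W = (T − N)K⁻¹ = [[5, -1, 3], [0, -4, 4]].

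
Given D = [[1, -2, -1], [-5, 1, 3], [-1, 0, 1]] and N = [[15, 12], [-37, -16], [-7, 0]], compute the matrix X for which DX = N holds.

D is on the left of X, so left-multiply by D⁻¹: X = D⁻¹N.
D has determinant -4; D⁻¹ = [[-1/4, -1/2, 5/4], [-1/2, 0, -1/2], [-1/4, -1/2, 9/4]].
X = D⁻¹N = [[-1/4, -1/2, 5/4], [-1/2, 0, -1/2], [-1/4, -1/2, 9/4]] · [[15, 12], [-37, -16], [-7, 0]] = [[6, 5], [-4, -6], [-1, 5]].

X = [[6, 5], [-4, -6], [-1, 5]]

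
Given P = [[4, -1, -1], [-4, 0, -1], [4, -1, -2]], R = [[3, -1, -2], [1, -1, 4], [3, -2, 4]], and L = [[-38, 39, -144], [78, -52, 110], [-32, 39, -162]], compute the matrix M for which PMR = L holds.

M = [[0, -3, -5], [-5, 2, -5], [-3, 3, 0]]

M = P⁻¹LR⁻¹ (apply P⁻¹ on the left and R⁻¹ on the right).
P has determinant 4; P⁻¹ = [[-1/4, -1/4, 1/4], [-3, -1, 2], [1, 0, -1]].
det R = 2; the adjugate gives R⁻¹ = [[2, 4, -3], [4, 9, -7], [1/2, 3/2, -1]].
P⁻¹L = [[-18, 13, -32], [-28, 13, -2], [-6, 0, 18]].
M = (P⁻¹L)R⁻¹ = [[0, -3, -5], [-5, 2, -5], [-3, 3, 0]].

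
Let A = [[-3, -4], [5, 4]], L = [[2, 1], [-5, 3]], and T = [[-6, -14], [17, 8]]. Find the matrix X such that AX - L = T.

X = [[4, -1], [-2, 4]]

AX = T + L = [[-4, -13], [12, 11]].
A is on the left of X, so left-multiply by A⁻¹: X = A⁻¹(T + L).
A has determinant 8; A⁻¹ = [[1/2, 1/2], [-5/8, -3/8]].
X = A⁻¹(T + L) = [[4, -1], [-2, 4]].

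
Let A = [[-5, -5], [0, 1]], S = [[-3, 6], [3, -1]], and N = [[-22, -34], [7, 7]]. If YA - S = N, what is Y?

YA = N + S = [[-25, -28], [10, 6]].
Right-multiplying both sides by A⁻¹ gives Y = (N + S)A⁻¹.
det A = -5, so A⁻¹ = [[-1/5, -1], [0, 1]].
Y = (N + S)A⁻¹ = [[5, -3], [-2, -4]].

Y = [[5, -3], [-2, -4]]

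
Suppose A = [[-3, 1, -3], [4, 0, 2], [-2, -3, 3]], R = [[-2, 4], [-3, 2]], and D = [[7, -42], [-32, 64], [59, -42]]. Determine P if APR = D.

P = [[5, 2], [-5, 1], [-2, -4]]

P = A⁻¹DR⁻¹ (apply A⁻¹ on the left and R⁻¹ on the right).
A has determinant 2; A⁻¹ = [[3, 3, 1], [-8, -15/2, -3], [-6, -11/2, -2]].
det R = 8; the adjugate gives R⁻¹ = [[1/4, -1/2], [3/8, -1/4]].
A⁻¹D = [[-16, 24], [7, -18], [16, -16]].
P = (A⁻¹D)R⁻¹ = [[5, 2], [-5, 1], [-2, -4]].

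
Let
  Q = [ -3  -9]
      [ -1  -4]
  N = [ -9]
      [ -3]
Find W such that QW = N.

Since Q multiplies W on the left, W = Q⁻¹N.
Q has determinant 3; Q⁻¹ = [[-4/3, 3], [1/3, -1]].
W = Q⁻¹N = [[-4/3, 3], [1/3, -1]] · [[-9], [-3]] = [[3], [0]].

W = [[3], [0]]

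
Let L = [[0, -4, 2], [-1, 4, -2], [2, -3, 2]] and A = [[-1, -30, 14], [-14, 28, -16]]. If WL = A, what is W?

W = [[6, -3, -2], [2, 6, -4]]

L is on the right of W, so right-multiply by L⁻¹: W = AL⁻¹.
det L = -2; the adjugate gives L⁻¹ = [[-1, -1, 0], [1, 2, 1], [5/2, 4, 2]].
W = AL⁻¹ = [[-1, -30, 14], [-14, 28, -16]] · [[-1, -1, 0], [1, 2, 1], [5/2, 4, 2]] = [[6, -3, -2], [2, 6, -4]].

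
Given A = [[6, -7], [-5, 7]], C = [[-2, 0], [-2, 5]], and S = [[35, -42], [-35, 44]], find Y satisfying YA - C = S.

Y = [[3, -3], [-2, 5]]

YA = S + C = [[33, -42], [-37, 49]].
A is on the right of Y, so right-multiply by A⁻¹: Y = (S + C)A⁻¹.
det A = 7; the adjugate gives A⁻¹ = [[1, 1], [5/7, 6/7]].
Y = (S + C)A⁻¹ = [[3, -3], [-2, 5]].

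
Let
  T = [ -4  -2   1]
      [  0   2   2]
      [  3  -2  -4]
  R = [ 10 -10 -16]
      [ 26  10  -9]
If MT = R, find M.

M = [[2, 3, 6], [-5, 2, 2]]

T is on the right of M, so right-multiply by T⁻¹: M = RT⁻¹.
det T = -2; the adjugate gives T⁻¹ = [[2, 5, 3], [-3, -13/2, -4], [3, 7, 4]].
M = RT⁻¹ = [[10, -10, -16], [26, 10, -9]] · [[2, 5, 3], [-3, -13/2, -4], [3, 7, 4]] = [[2, 3, 6], [-5, 2, 2]].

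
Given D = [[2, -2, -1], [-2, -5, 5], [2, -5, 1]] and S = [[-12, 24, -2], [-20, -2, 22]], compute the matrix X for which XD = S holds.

X = [[-2, 0, -4], [-4, 4, -2]]

D is on the right of X, so right-multiply by D⁻¹: X = SD⁻¹.
det D = -4; the adjugate gives D⁻¹ = [[-5, -7/4, 15/4], [-3, -1, 2], [-5, -3/2, 7/2]].
X = SD⁻¹ = [[-12, 24, -2], [-20, -2, 22]] · [[-5, -7/4, 15/4], [-3, -1, 2], [-5, -3/2, 7/2]] = [[-2, 0, -4], [-4, 4, -2]].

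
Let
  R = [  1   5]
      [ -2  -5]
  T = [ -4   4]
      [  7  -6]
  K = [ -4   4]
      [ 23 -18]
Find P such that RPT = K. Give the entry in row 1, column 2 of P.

-5

Left-multiply by R⁻¹ and right-multiply by T⁻¹: P = R⁻¹KT⁻¹.
det R = 5; the adjugate gives R⁻¹ = [[-1, -1], [2/5, 1/5]].
det T = -4, so T⁻¹ = [[3/2, 1], [7/4, 1]].
R⁻¹K = [[-19, 14], [3, -2]].
P = (R⁻¹K)T⁻¹ = [[-4, -5], [1, 1]].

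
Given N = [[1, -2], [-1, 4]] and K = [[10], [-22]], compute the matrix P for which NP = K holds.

Since N multiplies P on the left, P = N⁻¹K.
N has determinant 2; N⁻¹ = [[2, 1], [1/2, 1/2]].
P = N⁻¹K = [[2, 1], [1/2, 1/2]] · [[10], [-22]] = [[-2], [-6]].

P = [[-2], [-6]]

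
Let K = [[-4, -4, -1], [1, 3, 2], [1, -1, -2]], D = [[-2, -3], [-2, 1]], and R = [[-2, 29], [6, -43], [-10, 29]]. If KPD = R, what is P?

Isolating P: multiply by K⁻¹ from the left and D⁻¹ from the right, so P = K⁻¹RD⁻¹.
det K = 4, so K⁻¹ = [[-1, -7/4, -5/4], [1, 9/4, 7/4], [-1, -2, -2]].
D has determinant -8; D⁻¹ = [[-1/8, -3/8], [-1/4, 1/4]].
K⁻¹R = [[4, 10], [-6, -17], [10, -1]].
P = (K⁻¹R)D⁻¹ = [[-3, 1], [5, -2], [-1, -4]].

P = [[-3, 1], [5, -2], [-1, -4]]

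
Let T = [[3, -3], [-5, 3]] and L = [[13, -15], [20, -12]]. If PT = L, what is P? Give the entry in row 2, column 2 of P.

Right-multiplying both sides by T⁻¹ gives P = LT⁻¹.
det T = -6, so T⁻¹ = [[-1/2, -1/2], [-5/6, -1/2]].
P = LT⁻¹ = [[13, -15], [20, -12]] · [[-1/2, -1/2], [-5/6, -1/2]] = [[6, 1], [0, -4]].

-4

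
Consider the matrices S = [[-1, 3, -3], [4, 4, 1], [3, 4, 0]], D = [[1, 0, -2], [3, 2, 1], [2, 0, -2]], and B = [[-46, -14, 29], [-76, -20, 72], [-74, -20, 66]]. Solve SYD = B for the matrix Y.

Y = S⁻¹BD⁻¹ (apply S⁻¹ on the left and D⁻¹ on the right).
S has determinant 1; S⁻¹ = [[-4, -12, 15], [3, 9, -11], [4, 13, -16]].
det D = 4, so D⁻¹ = [[-1, 0, 1], [2, 1/2, -7/4], [-1, 0, 1/2]].
S⁻¹B = [[-14, -4, 10], [-8, -2, 9], [12, 4, -4]].
Y = (S⁻¹B)D⁻¹ = [[-4, -2, -2], [-5, -1, 0], [0, 2, 3]].

Y = [[-4, -2, -2], [-5, -1, 0], [0, 2, 3]]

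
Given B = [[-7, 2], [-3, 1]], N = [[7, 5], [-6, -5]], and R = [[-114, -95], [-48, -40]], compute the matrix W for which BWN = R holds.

Isolating W: multiply by B⁻¹ from the left and N⁻¹ from the right, so W = B⁻¹RN⁻¹.
det B = -1; the adjugate gives B⁻¹ = [[-1, 2], [-3, 7]].
N has determinant -5; N⁻¹ = [[1, 1], [-6/5, -7/5]].
B⁻¹R = [[18, 15], [6, 5]].
W = (B⁻¹R)N⁻¹ = [[0, -3], [0, -1]].

W = [[0, -3], [0, -1]]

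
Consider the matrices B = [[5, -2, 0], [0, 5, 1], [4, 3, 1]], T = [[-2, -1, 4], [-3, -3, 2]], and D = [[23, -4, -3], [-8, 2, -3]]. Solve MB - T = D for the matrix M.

M = [[1, -3, 4], [-3, -2, 1]]

MB = D + T = [[21, -5, 1], [-11, -1, -1]].
Right-multiplying both sides by B⁻¹ gives M = (D + T)B⁻¹.
B has determinant 2; B⁻¹ = [[1, 1, -1], [2, 5/2, -5/2], [-10, -23/2, 25/2]].
M = (D + T)B⁻¹ = [[1, -3, 4], [-3, -2, 1]].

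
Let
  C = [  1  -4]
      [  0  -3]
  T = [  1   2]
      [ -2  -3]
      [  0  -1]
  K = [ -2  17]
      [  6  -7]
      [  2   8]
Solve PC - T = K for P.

P = [[-1, -5], [4, -2], [2, -5]]

PC = K + T = [[-1, 19], [4, -10], [2, 7]].
Right-multiplying both sides by C⁻¹ gives P = (K + T)C⁻¹.
det C = -3; the adjugate gives C⁻¹ = [[1, -4/3], [0, -1/3]].
P = (K + T)C⁻¹ = [[-1, -5], [4, -2], [2, -5]].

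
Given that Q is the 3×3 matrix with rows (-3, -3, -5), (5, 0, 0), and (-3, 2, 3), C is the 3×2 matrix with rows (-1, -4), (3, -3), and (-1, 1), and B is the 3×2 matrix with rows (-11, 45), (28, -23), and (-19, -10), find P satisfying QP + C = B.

P = [[5, -4], [0, -4], [-1, -5]]

QP = B − C = [[-10, 49], [25, -20], [-18, -11]].
Since Q multiplies P on the left, P = Q⁻¹(B − C).
Q has determinant -5; Q⁻¹ = [[0, 1/5, 0], [3, 24/5, 5], [-2, -3, -3]].
P = Q⁻¹(B − C) = [[5, -4], [0, -4], [-1, -5]].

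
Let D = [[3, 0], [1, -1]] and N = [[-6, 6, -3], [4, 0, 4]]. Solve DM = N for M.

M = [[-2, 2, -1], [-6, 2, -5]]

Left-multiplying both sides by D⁻¹ gives M = D⁻¹N.
det D = -3, so D⁻¹ = [[1/3, 0], [1/3, -1]].
M = D⁻¹N = [[1/3, 0], [1/3, -1]] · [[-6, 6, -3], [4, 0, 4]] = [[-2, 2, -1], [-6, 2, -5]].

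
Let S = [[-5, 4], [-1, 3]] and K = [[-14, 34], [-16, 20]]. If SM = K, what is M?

M = [[-2, -2], [-6, 6]]

S is on the left of M, so left-multiply by S⁻¹: M = S⁻¹K.
S has determinant -11; S⁻¹ = [[-3/11, 4/11], [-1/11, 5/11]].
M = S⁻¹K = [[-3/11, 4/11], [-1/11, 5/11]] · [[-14, 34], [-16, 20]] = [[-2, -2], [-6, 6]].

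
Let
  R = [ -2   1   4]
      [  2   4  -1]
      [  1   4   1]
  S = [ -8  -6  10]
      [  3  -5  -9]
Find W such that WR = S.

W = [[2, -2, 0], [-1, 2, -3]]

Since R sits to the right of W, W = SR⁻¹.
det R = -3; the adjugate gives R⁻¹ = [[-8/3, -5, 17/3], [1, 2, -2], [-4/3, -3, 10/3]].
W = SR⁻¹ = [[-8, -6, 10], [3, -5, -9]] · [[-8/3, -5, 17/3], [1, 2, -2], [-4/3, -3, 10/3]] = [[2, -2, 0], [-1, 2, -3]].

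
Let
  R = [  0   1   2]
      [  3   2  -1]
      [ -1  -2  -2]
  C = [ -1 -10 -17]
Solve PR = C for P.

Right-multiplying both sides by R⁻¹ gives P = CR⁻¹.
det R = -1; the adjugate gives R⁻¹ = [[6, 2, 5], [-7, -2, -6], [4, 1, 3]].
P = CR⁻¹ = [[-1, -10, -17]] · [[6, 2, 5], [-7, -2, -6], [4, 1, 3]] = [[-4, 1, 4]].

P = [[-4, 1, 4]]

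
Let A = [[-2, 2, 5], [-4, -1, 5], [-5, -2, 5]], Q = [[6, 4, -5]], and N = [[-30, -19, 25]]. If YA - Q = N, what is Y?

Y = [[-3, 5, 2]]

YA = N + Q = [[-24, -15, 20]].
Since A sits to the right of Y, Y = (N + Q)A⁻¹.
A has determinant -5; A⁻¹ = [[-1, 4, -3], [1, -3, 2], [-3/5, 14/5, -2]].
Y = (N + Q)A⁻¹ = [[-3, 5, 2]].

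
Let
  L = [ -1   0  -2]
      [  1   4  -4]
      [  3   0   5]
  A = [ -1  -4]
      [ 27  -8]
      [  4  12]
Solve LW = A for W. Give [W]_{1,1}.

Since L multiplies W on the left, W = L⁻¹A.
det L = 4; the adjugate gives L⁻¹ = [[5, 0, 2], [-17/4, 1/4, -3/2], [-3, 0, -1]].
W = L⁻¹A = [[5, 0, 2], [-17/4, 1/4, -3/2], [-3, 0, -1]] · [[-1, -4], [27, -8], [4, 12]] = [[3, 4], [5, -3], [-1, 0]].

3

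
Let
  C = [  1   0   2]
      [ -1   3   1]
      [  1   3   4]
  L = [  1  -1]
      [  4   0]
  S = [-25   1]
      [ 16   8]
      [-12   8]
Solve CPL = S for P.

P = [[3, 4], [-1, 5], [-2, -5]]

P = C⁻¹SL⁻¹ (apply C⁻¹ on the left and L⁻¹ on the right).
C has determinant -3; C⁻¹ = [[-3, -2, 2], [-5/3, -2/3, 1], [2, 1, -1]].
det L = 4, so L⁻¹ = [[0, 1/4], [-1, 1/4]].
C⁻¹S = [[19, -3], [19, 1], [-22, 2]].
P = (C⁻¹S)L⁻¹ = [[3, 4], [-1, 5], [-2, -5]].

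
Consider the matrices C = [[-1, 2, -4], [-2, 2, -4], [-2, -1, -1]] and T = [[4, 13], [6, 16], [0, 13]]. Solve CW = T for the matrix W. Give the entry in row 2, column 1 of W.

Left-multiplying both sides by C⁻¹ gives W = C⁻¹T.
det C = -6, so C⁻¹ = [[1, -1, 0], [-1, 7/6, -2/3], [-1, 5/6, -1/3]].
W = C⁻¹T = [[1, -1, 0], [-1, 7/6, -2/3], [-1, 5/6, -1/3]] · [[4, 13], [6, 16], [0, 13]] = [[-2, -3], [3, -3], [1, -4]].

3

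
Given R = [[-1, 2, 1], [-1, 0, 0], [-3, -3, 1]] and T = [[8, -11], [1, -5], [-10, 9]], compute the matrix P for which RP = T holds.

Since R multiplies P on the left, P = R⁻¹T.
R has determinant 5; R⁻¹ = [[0, -1, 0], [1/5, 2/5, -1/5], [3/5, -9/5, 2/5]].
P = R⁻¹T = [[0, -1, 0], [1/5, 2/5, -1/5], [3/5, -9/5, 2/5]] · [[8, -11], [1, -5], [-10, 9]] = [[-1, 5], [4, -6], [-1, 6]].

P = [[-1, 5], [4, -6], [-1, 6]]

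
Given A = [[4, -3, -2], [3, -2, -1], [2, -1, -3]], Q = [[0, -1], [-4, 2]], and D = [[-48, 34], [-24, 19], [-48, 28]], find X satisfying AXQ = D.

Isolating X: multiply by A⁻¹ from the left and Q⁻¹ from the right, so X = A⁻¹DQ⁻¹.
det A = -3, so A⁻¹ = [[-5/3, 7/3, 1/3], [-7/3, 8/3, 2/3], [-1/3, 2/3, -1/3]].
det Q = -4, so Q⁻¹ = [[-1/2, -1/4], [-1, 0]].
A⁻¹D = [[8, -3], [16, -10], [16, -8]].
X = (A⁻¹D)Q⁻¹ = [[-1, -2], [2, -4], [0, -4]].

X = [[-1, -2], [2, -4], [0, -4]]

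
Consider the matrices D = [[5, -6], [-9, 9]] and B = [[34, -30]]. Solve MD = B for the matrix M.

D is on the right of M, so right-multiply by D⁻¹: M = BD⁻¹.
det D = -9, so D⁻¹ = [[-1, -2/3], [-1, -5/9]].
M = BD⁻¹ = [[34, -30]] · [[-1, -2/3], [-1, -5/9]] = [[-4, -6]].

M = [[-4, -6]]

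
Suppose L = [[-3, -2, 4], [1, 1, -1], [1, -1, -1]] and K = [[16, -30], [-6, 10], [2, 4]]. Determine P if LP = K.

L is on the left of P, so left-multiply by L⁻¹: P = L⁻¹K.
L has determinant -2; L⁻¹ = [[1, 3, 1], [0, 1/2, -1/2], [1, 5/2, 1/2]].
P = L⁻¹K = [[1, 3, 1], [0, 1/2, -1/2], [1, 5/2, 1/2]] · [[16, -30], [-6, 10], [2, 4]] = [[0, 4], [-4, 3], [2, -3]].

P = [[0, 4], [-4, 3], [2, -3]]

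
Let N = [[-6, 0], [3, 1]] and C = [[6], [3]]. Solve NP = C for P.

P = [[-1], [6]]

Since N multiplies P on the left, P = N⁻¹C.
det N = -6, so N⁻¹ = [[-1/6, 0], [1/2, 1]].
P = N⁻¹C = [[-1/6, 0], [1/2, 1]] · [[6], [3]] = [[-1], [6]].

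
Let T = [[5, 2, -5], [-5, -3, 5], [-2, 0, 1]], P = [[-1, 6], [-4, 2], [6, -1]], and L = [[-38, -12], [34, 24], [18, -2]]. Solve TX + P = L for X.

X = [[-5, 3], [-1, -4], [2, 5]]

TX = L − P = [[-37, -18], [38, 22], [12, -1]].
Since T multiplies X on the left, X = T⁻¹(L − P).
det T = 5; the adjugate gives T⁻¹ = [[-3/5, -2/5, -1], [-1, -1, 0], [-6/5, -4/5, -1]].
X = T⁻¹(L − P) = [[-5, 3], [-1, -4], [2, 5]].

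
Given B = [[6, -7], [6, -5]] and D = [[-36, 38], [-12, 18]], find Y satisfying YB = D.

Y = [[-4, -2], [-4, 2]]

Since B sits to the right of Y, Y = DB⁻¹.
det B = 12; the adjugate gives B⁻¹ = [[-5/12, 7/12], [-1/2, 1/2]].
Y = DB⁻¹ = [[-36, 38], [-12, 18]] · [[-5/12, 7/12], [-1/2, 1/2]] = [[-4, -2], [-4, 2]].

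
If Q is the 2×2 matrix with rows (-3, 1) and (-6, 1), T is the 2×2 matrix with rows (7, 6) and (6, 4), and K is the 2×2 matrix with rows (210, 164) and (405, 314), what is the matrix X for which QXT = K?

X = Q⁻¹KT⁻¹ (apply Q⁻¹ on the left and T⁻¹ on the right).
det Q = 3; the adjugate gives Q⁻¹ = [[1/3, -1/3], [2, -1]].
det T = -8; the adjugate gives T⁻¹ = [[-1/2, 3/4], [3/4, -7/8]].
Q⁻¹K = [[-65, -50], [15, 14]].
X = (Q⁻¹K)T⁻¹ = [[-5, -5], [3, -1]].

X = [[-5, -5], [3, -1]]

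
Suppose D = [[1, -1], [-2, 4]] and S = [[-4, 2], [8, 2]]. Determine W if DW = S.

W = [[-4, 5], [0, 3]]

D is on the left of W, so left-multiply by D⁻¹: W = D⁻¹S.
det D = 2; the adjugate gives D⁻¹ = [[2, 1/2], [1, 1/2]].
W = D⁻¹S = [[2, 1/2], [1, 1/2]] · [[-4, 2], [8, 2]] = [[-4, 5], [0, 3]].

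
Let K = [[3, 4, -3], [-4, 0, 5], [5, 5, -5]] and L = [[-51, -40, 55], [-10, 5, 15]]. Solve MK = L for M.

Since K sits to the right of M, M = LK⁻¹.
det K = 5, so K⁻¹ = [[-5, 1, 4], [1, 0, -3/5], [-4, 1, 16/5]].
M = LK⁻¹ = [[-51, -40, 55], [-10, 5, 15]] · [[-5, 1, 4], [1, 0, -3/5], [-4, 1, 16/5]] = [[-5, 4, -4], [-5, 5, 5]].

M = [[-5, 4, -4], [-5, 5, 5]]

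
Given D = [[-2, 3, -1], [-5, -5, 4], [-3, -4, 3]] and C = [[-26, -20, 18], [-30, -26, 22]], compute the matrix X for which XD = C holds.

X = [[2, 2, 4], [1, 5, 1]]

Since D sits to the right of X, X = CD⁻¹.
det D = 2, so D⁻¹ = [[1/2, -5/2, 7/2], [3/2, -9/2, 13/2], [5/2, -17/2, 25/2]].
X = CD⁻¹ = [[-26, -20, 18], [-30, -26, 22]] · [[1/2, -5/2, 7/2], [3/2, -9/2, 13/2], [5/2, -17/2, 25/2]] = [[2, 2, 4], [1, 5, 1]].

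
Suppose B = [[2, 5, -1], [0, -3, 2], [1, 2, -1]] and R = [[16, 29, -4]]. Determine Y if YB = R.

Right-multiplying both sides by B⁻¹ gives Y = RB⁻¹.
det B = 5; the adjugate gives B⁻¹ = [[-1/5, 3/5, 7/5], [2/5, -1/5, -4/5], [3/5, 1/5, -6/5]].
Y = RB⁻¹ = [[16, 29, -4]] · [[-1/5, 3/5, 7/5], [2/5, -1/5, -4/5], [3/5, 1/5, -6/5]] = [[6, 3, 4]].

Y = [[6, 3, 4]]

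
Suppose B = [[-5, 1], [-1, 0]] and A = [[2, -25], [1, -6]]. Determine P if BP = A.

P = [[-1, 6], [-3, 5]]

B is on the left of P, so left-multiply by B⁻¹: P = B⁻¹A.
B has determinant 1; B⁻¹ = [[0, -1], [1, -5]].
P = B⁻¹A = [[0, -1], [1, -5]] · [[2, -25], [1, -6]] = [[-1, 6], [-3, 5]].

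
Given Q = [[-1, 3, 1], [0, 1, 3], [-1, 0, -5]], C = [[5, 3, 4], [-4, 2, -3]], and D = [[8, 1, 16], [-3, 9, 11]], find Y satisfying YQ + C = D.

Y = [[-1, 1, -2], [4, -5, -5]]

YQ = D − C = [[3, -2, 12], [1, 7, 14]].
Right-multiplying both sides by Q⁻¹ gives Y = (D − C)Q⁻¹.
det Q = -3; the adjugate gives Q⁻¹ = [[5/3, -5, -8/3], [1, -2, -1], [-1/3, 1, 1/3]].
Y = (D − C)Q⁻¹ = [[-1, 1, -2], [4, -5, -5]].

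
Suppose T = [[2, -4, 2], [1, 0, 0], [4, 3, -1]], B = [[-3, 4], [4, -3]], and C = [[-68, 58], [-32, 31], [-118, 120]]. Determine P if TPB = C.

P = [[4, -5], [0, 2], [-2, 2]]

P = T⁻¹CB⁻¹ (apply T⁻¹ on the left and B⁻¹ on the right).
det T = 2; the adjugate gives T⁻¹ = [[0, 1, 0], [1/2, -5, 1], [3/2, -11, 2]].
det B = -7; the adjugate gives B⁻¹ = [[3/7, 4/7], [4/7, 3/7]].
T⁻¹C = [[-32, 31], [8, -6], [14, -14]].
P = (T⁻¹C)B⁻¹ = [[4, -5], [0, 2], [-2, 2]].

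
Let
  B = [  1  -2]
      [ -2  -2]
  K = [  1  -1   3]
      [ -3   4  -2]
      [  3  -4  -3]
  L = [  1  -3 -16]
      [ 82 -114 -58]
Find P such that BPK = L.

Left-multiply by B⁻¹ and right-multiply by K⁻¹: P = B⁻¹LK⁻¹.
B has determinant -6; B⁻¹ = [[1/3, -1/3], [-1/3, -1/6]].
det K = -5, so K⁻¹ = [[4, 3, 2], [3, 12/5, 7/5], [0, -1/5, -1/5]].
B⁻¹L = [[-27, 37, 14], [-14, 20, 15]].
P = (B⁻¹L)K⁻¹ = [[3, 5, -5], [4, 3, -3]].

P = [[3, 5, -5], [4, 3, -3]]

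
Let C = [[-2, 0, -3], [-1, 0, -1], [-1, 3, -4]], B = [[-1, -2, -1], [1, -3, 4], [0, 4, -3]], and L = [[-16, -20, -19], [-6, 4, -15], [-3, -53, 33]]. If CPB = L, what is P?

P = C⁻¹LB⁻¹ (apply C⁻¹ on the left and B⁻¹ on the right).
det C = 3; the adjugate gives C⁻¹ = [[1, -3, 0], [-1, 5/3, 1/3], [-1, 2, 0]].
B has determinant -3; B⁻¹ = [[7/3, 10/3, 11/3], [-1, -1, -1], [-4/3, -4/3, -5/3]].
C⁻¹L = [[2, -32, 26], [5, 9, 5], [4, 28, -11]].
P = (C⁻¹L)B⁻¹ = [[2, 4, -4], [-4, 1, 1], [-4, 0, 5]].

P = [[2, 4, -4], [-4, 1, 1], [-4, 0, 5]]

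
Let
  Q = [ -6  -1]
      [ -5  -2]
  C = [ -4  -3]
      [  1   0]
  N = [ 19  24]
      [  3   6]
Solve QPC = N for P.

P = [[2, 3], [-4, -5]]

Isolating P: multiply by Q⁻¹ from the left and C⁻¹ from the right, so P = Q⁻¹NC⁻¹.
det Q = 7; the adjugate gives Q⁻¹ = [[-2/7, 1/7], [5/7, -6/7]].
det C = 3; the adjugate gives C⁻¹ = [[0, 1], [-1/3, -4/3]].
Q⁻¹N = [[-5, -6], [11, 12]].
P = (Q⁻¹N)C⁻¹ = [[2, 3], [-4, -5]].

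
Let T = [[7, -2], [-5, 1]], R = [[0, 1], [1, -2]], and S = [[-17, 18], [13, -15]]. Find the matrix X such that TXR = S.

X = [[-2, -3], [1, -2]]

Left-multiply by T⁻¹ and right-multiply by R⁻¹: X = T⁻¹SR⁻¹.
det T = -3, so T⁻¹ = [[-1/3, -2/3], [-5/3, -7/3]].
det R = -1; the adjugate gives R⁻¹ = [[2, 1], [1, 0]].
T⁻¹S = [[-3, 4], [-2, 5]].
X = (T⁻¹S)R⁻¹ = [[-2, -3], [1, -2]].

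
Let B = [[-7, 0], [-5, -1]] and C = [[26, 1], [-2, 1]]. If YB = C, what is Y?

B is on the right of Y, so right-multiply by B⁻¹: Y = CB⁻¹.
B has determinant 7; B⁻¹ = [[-1/7, 0], [5/7, -1]].
Y = CB⁻¹ = [[26, 1], [-2, 1]] · [[-1/7, 0], [5/7, -1]] = [[-3, -1], [1, -1]].

Y = [[-3, -1], [1, -1]]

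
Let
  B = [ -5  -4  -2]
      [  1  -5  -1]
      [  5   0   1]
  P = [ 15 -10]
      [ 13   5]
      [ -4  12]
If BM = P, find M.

M = [[-1, 2], [-3, -1], [1, 2]]

Since B multiplies M on the left, M = B⁻¹P.
det B = -1; the adjugate gives B⁻¹ = [[5, -4, 6], [6, -5, 7], [-25, 20, -29]].
M = B⁻¹P = [[5, -4, 6], [6, -5, 7], [-25, 20, -29]] · [[15, -10], [13, 5], [-4, 12]] = [[-1, 2], [-3, -1], [1, 2]].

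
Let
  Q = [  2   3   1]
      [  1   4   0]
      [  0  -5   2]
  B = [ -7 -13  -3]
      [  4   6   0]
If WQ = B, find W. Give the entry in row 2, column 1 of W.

4

Q is on the right of W, so right-multiply by Q⁻¹: W = BQ⁻¹.
det Q = 5; the adjugate gives Q⁻¹ = [[8/5, -11/5, -4/5], [-2/5, 4/5, 1/5], [-1, 2, 1]].
W = BQ⁻¹ = [[-7, -13, -3], [4, 6, 0]] · [[8/5, -11/5, -4/5], [-2/5, 4/5, 1/5], [-1, 2, 1]] = [[-3, -1, 0], [4, -4, -2]].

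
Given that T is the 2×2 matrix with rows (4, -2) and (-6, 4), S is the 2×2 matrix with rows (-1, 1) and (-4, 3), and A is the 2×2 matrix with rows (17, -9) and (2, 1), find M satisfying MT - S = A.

MT = A + S = [[16, -8], [-2, 4]].
Right-multiplying both sides by T⁻¹ gives M = (A + S)T⁻¹.
det T = 4; the adjugate gives T⁻¹ = [[1, 1/2], [3/2, 1]].
M = (A + S)T⁻¹ = [[4, 0], [4, 3]].

M = [[4, 0], [4, 3]]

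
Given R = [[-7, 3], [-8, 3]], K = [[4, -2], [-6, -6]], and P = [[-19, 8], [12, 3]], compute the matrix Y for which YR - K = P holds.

YR = P + K = [[-15, 6], [6, -3]].
Since R sits to the right of Y, Y = (P + K)R⁻¹.
R has determinant 3; R⁻¹ = [[1, -1], [8/3, -7/3]].
Y = (P + K)R⁻¹ = [[1, 1], [-2, 1]].

Y = [[1, 1], [-2, 1]]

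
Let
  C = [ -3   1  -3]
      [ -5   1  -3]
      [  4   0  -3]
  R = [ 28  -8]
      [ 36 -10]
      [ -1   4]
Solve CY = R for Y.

Y = [[-4, 1], [1, -5], [-5, 0]]

C is on the left of Y, so left-multiply by C⁻¹: Y = C⁻¹R.
det C = -6; the adjugate gives C⁻¹ = [[1/2, -1/2, 0], [9/2, -7/2, -1], [2/3, -2/3, -1/3]].
Y = C⁻¹R = [[1/2, -1/2, 0], [9/2, -7/2, -1], [2/3, -2/3, -1/3]] · [[28, -8], [36, -10], [-1, 4]] = [[-4, 1], [1, -5], [-5, 0]].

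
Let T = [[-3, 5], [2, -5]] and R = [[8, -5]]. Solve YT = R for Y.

Y = [[-6, -5]]

Right-multiplying both sides by T⁻¹ gives Y = RT⁻¹.
T has determinant 5; T⁻¹ = [[-1, -1], [-2/5, -3/5]].
Y = RT⁻¹ = [[8, -5]] · [[-1, -1], [-2/5, -3/5]] = [[-6, -5]].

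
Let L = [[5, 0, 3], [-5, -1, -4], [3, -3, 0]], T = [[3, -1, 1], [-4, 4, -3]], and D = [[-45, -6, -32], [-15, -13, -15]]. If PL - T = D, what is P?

PL = D + T = [[-42, -7, -31], [-19, -9, -18]].
Since L sits to the right of P, P = (D + T)L⁻¹.
det L = -6, so L⁻¹ = [[2, 3/2, -1/2], [2, 3/2, -5/6], [-3, -5/2, 5/6]].
P = (D + T)L⁻¹ = [[-5, 4, 1], [-2, 3, 2]].

P = [[-5, 4, 1], [-2, 3, 2]]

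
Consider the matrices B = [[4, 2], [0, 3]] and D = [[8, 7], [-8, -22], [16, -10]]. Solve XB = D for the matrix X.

B is on the right of X, so right-multiply by B⁻¹: X = DB⁻¹.
det B = 12, so B⁻¹ = [[1/4, -1/6], [0, 1/3]].
X = DB⁻¹ = [[8, 7], [-8, -22], [16, -10]] · [[1/4, -1/6], [0, 1/3]] = [[2, 1], [-2, -6], [4, -6]].

X = [[2, 1], [-2, -6], [4, -6]]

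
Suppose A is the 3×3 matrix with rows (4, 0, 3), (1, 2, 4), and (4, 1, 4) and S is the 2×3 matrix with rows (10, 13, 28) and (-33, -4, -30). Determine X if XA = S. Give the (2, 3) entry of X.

-2

Since A sits to the right of X, X = SA⁻¹.
det A = -5; the adjugate gives A⁻¹ = [[-4/5, -3/5, 6/5], [-12/5, -4/5, 13/5], [7/5, 4/5, -8/5]].
X = SA⁻¹ = [[10, 13, 28], [-33, -4, -30]] · [[-4/5, -3/5, 6/5], [-12/5, -4/5, 13/5], [7/5, 4/5, -8/5]] = [[0, 6, 1], [-6, -1, -2]].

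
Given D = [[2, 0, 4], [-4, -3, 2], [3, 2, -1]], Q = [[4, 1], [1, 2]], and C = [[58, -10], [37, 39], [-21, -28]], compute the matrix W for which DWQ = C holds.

Isolating W: multiply by D⁻¹ from the left and Q⁻¹ from the right, so W = D⁻¹CQ⁻¹.
D has determinant 2; D⁻¹ = [[-1/2, 4, 6], [1, -7, -10], [1/2, -2, -3]].
det Q = 7; the adjugate gives Q⁻¹ = [[2/7, -1/7], [-1/7, 4/7]].
D⁻¹C = [[-7, -7], [9, -3], [18, 1]].
W = (D⁻¹C)Q⁻¹ = [[-1, -3], [3, -3], [5, -2]].

W = [[-1, -3], [3, -3], [5, -2]]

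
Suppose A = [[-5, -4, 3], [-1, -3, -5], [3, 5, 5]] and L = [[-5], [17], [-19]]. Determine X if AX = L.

X = [[-3], [2], [-4]]

Left-multiplying both sides by A⁻¹ gives X = A⁻¹L.
A has determinant 2; A⁻¹ = [[5, 35/2, 29/2], [-5, -17, -14], [2, 13/2, 11/2]].
X = A⁻¹L = [[5, 35/2, 29/2], [-5, -17, -14], [2, 13/2, 11/2]] · [[-5], [17], [-19]] = [[-3], [2], [-4]].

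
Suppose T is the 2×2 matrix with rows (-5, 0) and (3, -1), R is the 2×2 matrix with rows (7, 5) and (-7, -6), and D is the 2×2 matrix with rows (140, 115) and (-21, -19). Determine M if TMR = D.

M = [[-1, 3], [-4, 5]]

Left-multiply by T⁻¹ and right-multiply by R⁻¹: M = T⁻¹DR⁻¹.
det T = 5, so T⁻¹ = [[-1/5, 0], [-3/5, -1]].
det R = -7; the adjugate gives R⁻¹ = [[6/7, 5/7], [-1, -1]].
T⁻¹D = [[-28, -23], [-63, -50]].
M = (T⁻¹D)R⁻¹ = [[-1, 3], [-4, 5]].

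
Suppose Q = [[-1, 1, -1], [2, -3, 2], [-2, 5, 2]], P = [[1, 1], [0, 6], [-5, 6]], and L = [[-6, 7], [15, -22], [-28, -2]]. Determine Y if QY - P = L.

Y = [[2, -5], [-5, 0], [-2, -3]]

QY = L + P = [[-5, 8], [15, -16], [-33, 4]].
Q is on the left of Y, so left-multiply by Q⁻¹: Y = Q⁻¹(L + P).
det Q = 4; the adjugate gives Q⁻¹ = [[-4, -7/4, -1/4], [-2, -1, 0], [1, 3/4, 1/4]].
Y = Q⁻¹(L + P) = [[2, -5], [-5, 0], [-2, -3]].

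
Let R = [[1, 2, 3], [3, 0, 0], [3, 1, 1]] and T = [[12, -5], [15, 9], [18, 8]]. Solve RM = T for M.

Since R multiplies M on the left, M = R⁻¹T.
det R = 3, so R⁻¹ = [[0, 1/3, 0], [-1, -8/3, 3], [1, 5/3, -2]].
M = R⁻¹T = [[0, 1/3, 0], [-1, -8/3, 3], [1, 5/3, -2]] · [[12, -5], [15, 9], [18, 8]] = [[5, 3], [2, 5], [1, -6]].

M = [[5, 3], [2, 5], [1, -6]]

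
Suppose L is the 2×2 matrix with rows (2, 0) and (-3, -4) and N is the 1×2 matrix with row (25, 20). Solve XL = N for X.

X = [[5, -5]]

Right-multiplying both sides by L⁻¹ gives X = NL⁻¹.
L has determinant -8; L⁻¹ = [[1/2, 0], [-3/8, -1/4]].
X = NL⁻¹ = [[25, 20]] · [[1/2, 0], [-3/8, -1/4]] = [[5, -5]].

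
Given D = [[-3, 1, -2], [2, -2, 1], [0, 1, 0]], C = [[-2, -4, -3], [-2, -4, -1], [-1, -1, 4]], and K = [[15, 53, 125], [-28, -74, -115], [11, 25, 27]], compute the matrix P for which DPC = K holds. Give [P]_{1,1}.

Left-multiply by D⁻¹ and right-multiply by C⁻¹: P = D⁻¹KC⁻¹.
det D = -1, so D⁻¹ = [[1, 2, 3], [0, 0, 1], [-2, -3, -4]].
C has determinant 4; C⁻¹ = [[-17/4, 19/4, -2], [9/4, -11/4, 1], [-1/2, 1/2, 0]].
D⁻¹K = [[-8, -20, -24], [11, 25, 27], [10, 16, -13]].
P = (D⁻¹K)C⁻¹ = [[1, 5, -4], [-4, -3, 3], [0, -3, -4]].

1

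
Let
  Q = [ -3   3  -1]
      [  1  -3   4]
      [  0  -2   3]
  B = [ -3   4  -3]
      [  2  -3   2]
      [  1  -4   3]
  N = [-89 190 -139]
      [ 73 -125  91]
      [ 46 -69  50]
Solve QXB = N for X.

X = [[1, 0, 5], [5, -5, -4], [0, -1, -2]]

X = Q⁻¹NB⁻¹ (apply Q⁻¹ on the left and B⁻¹ on the right).
det Q = -4; the adjugate gives Q⁻¹ = [[1/4, 7/4, -9/4], [3/4, 9/4, -11/4], [1/2, 3/2, -3/2]].
B has determinant 2; B⁻¹ = [[-1/2, 0, -1/2], [-2, -3, 0], [-5/2, -4, 1/2]].
Q⁻¹N = [[2, -16, 12], [-29, 51, -37], [-4, 11, -8]].
X = (Q⁻¹N)B⁻¹ = [[1, 0, 5], [5, -5, -4], [0, -1, -2]].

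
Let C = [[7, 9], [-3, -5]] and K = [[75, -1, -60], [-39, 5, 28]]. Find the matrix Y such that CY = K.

Left-multiplying both sides by C⁻¹ gives Y = C⁻¹K.
det C = -8, so C⁻¹ = [[5/8, 9/8], [-3/8, -7/8]].
Y = C⁻¹K = [[5/8, 9/8], [-3/8, -7/8]] · [[75, -1, -60], [-39, 5, 28]] = [[3, 5, -6], [6, -4, -2]].

Y = [[3, 5, -6], [6, -4, -2]]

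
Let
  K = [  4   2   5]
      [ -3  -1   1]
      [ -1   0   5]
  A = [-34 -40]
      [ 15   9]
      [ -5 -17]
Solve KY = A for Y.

Left-multiplying both sides by K⁻¹ gives Y = K⁻¹A.
det K = 3; the adjugate gives K⁻¹ = [[-5/3, -10/3, 7/3], [14/3, 25/3, -19/3], [-1/3, -2/3, 2/3]].
Y = K⁻¹A = [[-5/3, -10/3, 7/3], [14/3, 25/3, -19/3], [-1/3, -2/3, 2/3]] · [[-34, -40], [15, 9], [-5, -17]] = [[-5, -3], [-2, -4], [-2, -4]].

Y = [[-5, -3], [-2, -4], [-2, -4]]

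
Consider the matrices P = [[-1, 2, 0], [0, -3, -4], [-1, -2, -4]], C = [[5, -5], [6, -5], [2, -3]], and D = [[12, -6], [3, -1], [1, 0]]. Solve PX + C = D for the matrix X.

X = [[3, 1], [5, 0], [-3, -1]]

PX = D − C = [[7, -1], [-3, 4], [-1, 3]].
P is on the left of X, so left-multiply by P⁻¹: X = P⁻¹(D − C).
det P = 4; the adjugate gives P⁻¹ = [[1, 2, -2], [1, 1, -1], [-3/4, -1, 3/4]].
X = P⁻¹(D − C) = [[3, 1], [5, 0], [-3, -1]].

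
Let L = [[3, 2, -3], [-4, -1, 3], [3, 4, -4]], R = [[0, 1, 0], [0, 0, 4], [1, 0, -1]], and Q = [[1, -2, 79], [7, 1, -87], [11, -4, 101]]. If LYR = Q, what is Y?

Isolating Y: multiply by L⁻¹ from the left and R⁻¹ from the right, so Y = L⁻¹QR⁻¹.
det L = 1, so L⁻¹ = [[-8, -4, 3], [-7, -3, 3], [-13, -6, 5]].
R has determinant 4; R⁻¹ = [[0, 1/4, 1], [1, 0, 0], [0, 1/4, 0]].
L⁻¹Q = [[-3, 0, 19], [5, -1, 11], [0, 0, 0]].
Y = (L⁻¹Q)R⁻¹ = [[0, 4, -3], [-1, 4, 5], [0, 0, 0]].

Y = [[0, 4, -3], [-1, 4, 5], [0, 0, 0]]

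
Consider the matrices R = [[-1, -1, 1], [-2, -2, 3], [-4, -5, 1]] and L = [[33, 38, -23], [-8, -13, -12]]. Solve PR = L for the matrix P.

Right-multiplying both sides by R⁻¹ gives P = LR⁻¹.
det R = -1; the adjugate gives R⁻¹ = [[-13, 4, 1], [10, -3, -1], [-2, 1, 0]].
P = LR⁻¹ = [[33, 38, -23], [-8, -13, -12]] · [[-13, 4, 1], [10, -3, -1], [-2, 1, 0]] = [[-3, -5, -5], [-2, -5, 5]].

P = [[-3, -5, -5], [-2, -5, 5]]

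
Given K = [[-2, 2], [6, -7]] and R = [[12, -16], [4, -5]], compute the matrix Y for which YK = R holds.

Y = [[6, 4], [1, 1]]

K is on the right of Y, so right-multiply by K⁻¹: Y = RK⁻¹.
det K = 2; the adjugate gives K⁻¹ = [[-7/2, -1], [-3, -1]].
Y = RK⁻¹ = [[12, -16], [4, -5]] · [[-7/2, -1], [-3, -1]] = [[6, 4], [1, 1]].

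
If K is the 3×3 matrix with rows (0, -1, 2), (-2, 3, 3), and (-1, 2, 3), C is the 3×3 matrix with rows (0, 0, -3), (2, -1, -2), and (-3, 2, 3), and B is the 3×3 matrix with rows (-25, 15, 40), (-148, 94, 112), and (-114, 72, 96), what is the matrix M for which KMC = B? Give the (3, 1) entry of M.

Left-multiply by K⁻¹ and right-multiply by C⁻¹: M = K⁻¹BC⁻¹.
det K = -5; the adjugate gives K⁻¹ = [[-3/5, -7/5, 9/5], [-3/5, -2/5, 4/5], [1/5, -1/5, 2/5]].
det C = -3; the adjugate gives C⁻¹ = [[-1/3, 2, 1], [0, 3, 2], [-1/3, 0, 0]].
K⁻¹B = [[17, -11, -8], [-17, 11, 8], [-21, 13, 24]].
M = (K⁻¹B)C⁻¹ = [[-3, 1, -5], [3, -1, 5], [-1, -3, 5]].

-1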